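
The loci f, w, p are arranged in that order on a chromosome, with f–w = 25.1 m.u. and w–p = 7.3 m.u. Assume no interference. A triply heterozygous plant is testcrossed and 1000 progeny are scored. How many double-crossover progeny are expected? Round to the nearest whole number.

18

Map distances give recombination frequencies of 0.251 and 0.073 for the two intervals.
With no interference, expected double-crossover frequency = 0.251 × 0.073 = 0.01832.
Expected number = 0.01832 × 1000 = 18.32 ≈ 18.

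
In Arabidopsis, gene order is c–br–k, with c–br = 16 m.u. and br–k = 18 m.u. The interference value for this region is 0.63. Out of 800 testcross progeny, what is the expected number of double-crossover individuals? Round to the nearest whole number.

Map distances give recombination frequencies of 0.160 and 0.180 for the two intervals.
With interference 0.63 (so coincidence = 0.37), expected double-crossover frequency = 0.160 × 0.180 × 0.37 = 0.01066.
Expected number = 0.01066 × 800 = 8.52 ≈ 9.

9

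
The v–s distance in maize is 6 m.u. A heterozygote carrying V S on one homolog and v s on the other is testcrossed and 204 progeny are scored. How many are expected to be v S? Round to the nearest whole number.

6

A map distance of 6 m.u. corresponds to a recombination frequency of 0.060.
The F1 is V S / v s, so v S is a recombinant gamete class with expected frequency r/2 = 0.060/2 = 0.0300.
Expected number = 0.0300 × 204 = 6.12 ≈ 6.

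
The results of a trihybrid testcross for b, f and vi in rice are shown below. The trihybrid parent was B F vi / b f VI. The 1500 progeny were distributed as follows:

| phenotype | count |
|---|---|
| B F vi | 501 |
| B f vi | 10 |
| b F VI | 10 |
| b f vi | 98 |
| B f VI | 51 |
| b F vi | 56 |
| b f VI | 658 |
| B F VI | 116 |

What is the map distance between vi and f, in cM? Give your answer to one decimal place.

15.6 cM

The two rarest classes, B f vi and b F VI, are the double crossovers. Comparing them with the parentals, only the f allele has switched, so f is the middle locus and the order is b – f – vi.
Crossovers in the f–vi interval produce the single-crossover classes B F VI and b f vi (116 + 98 = 214) plus the double crossovers (20).
RF(f–vi) = (214 + 20) / 1500 = 234/1500 = 0.1560 → 15.6 cM.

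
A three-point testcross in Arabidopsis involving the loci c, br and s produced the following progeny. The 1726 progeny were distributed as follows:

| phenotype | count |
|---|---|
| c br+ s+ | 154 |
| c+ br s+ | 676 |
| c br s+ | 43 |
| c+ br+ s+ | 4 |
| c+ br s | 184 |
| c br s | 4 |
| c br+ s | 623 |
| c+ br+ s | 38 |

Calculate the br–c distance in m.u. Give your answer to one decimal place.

The two most frequent reciprocal classes, c+ br s+ and c br+ s, are the parental types, so the F1 was c+ br s+ / c br+ s.
The two rarest classes, c+ br+ s+ and c br s, are the double crossovers. Comparing them with the parentals, only the br allele has switched, so br is the middle locus and the order is s – br – c.
Crossovers in the br–c interval produce the single-crossover classes c br s+ and c+ br+ s (43 + 38 = 81) plus the double crossovers (8).
RF(br–c) = (81 + 8) / 1726 = 89/1726 = 0.0516 → 5.2 m.u.

5.2 m.u.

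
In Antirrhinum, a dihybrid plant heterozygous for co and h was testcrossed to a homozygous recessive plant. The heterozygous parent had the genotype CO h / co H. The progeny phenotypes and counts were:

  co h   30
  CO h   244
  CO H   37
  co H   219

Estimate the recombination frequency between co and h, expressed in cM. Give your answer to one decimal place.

12.6 cM

The recombinant classes are CO H and co h: 37 + 30 = 67.
Recombination frequency = 67/530 = 0.1264 ≈ 12.6%, i.e. 12.6 cM.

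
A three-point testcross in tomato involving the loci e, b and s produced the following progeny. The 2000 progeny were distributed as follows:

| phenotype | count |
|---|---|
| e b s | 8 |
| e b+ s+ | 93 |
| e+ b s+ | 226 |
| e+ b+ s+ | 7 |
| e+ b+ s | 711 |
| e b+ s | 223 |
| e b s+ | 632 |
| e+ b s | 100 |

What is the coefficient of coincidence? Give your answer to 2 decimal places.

0.31

The two most frequent reciprocal classes, e+ b+ s and e b s+, are the parental types, so the F1 was e+ b+ s / e b s+.
The two rarest classes, e+ b+ s+ and e b s, are the double crossovers. Comparing them with the parentals, only the s allele has switched, so s is the middle locus and the order is e – s – b.
e–s: (449 + 15)/2000 = 0.2320; s–b: (193 + 15)/2000 = 0.1040.
Expected DCO frequency = 0.2320 × 0.1040 ≈ 0.02413; observed = 15/2000 ≈ 0.00750.
Coefficient of coincidence = 0.00750/0.02413 ≈ 0.31.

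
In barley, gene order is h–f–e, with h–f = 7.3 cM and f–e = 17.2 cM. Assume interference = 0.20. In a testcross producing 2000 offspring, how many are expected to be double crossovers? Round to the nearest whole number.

20

Map distances give recombination frequencies of 0.073 and 0.172 for the two intervals.
With interference 0.20 (so coincidence = 0.80), expected double-crossover frequency = 0.073 × 0.172 × 0.80 = 0.01004.
Expected number = 0.01004 × 2000 = 20.09 ≈ 20.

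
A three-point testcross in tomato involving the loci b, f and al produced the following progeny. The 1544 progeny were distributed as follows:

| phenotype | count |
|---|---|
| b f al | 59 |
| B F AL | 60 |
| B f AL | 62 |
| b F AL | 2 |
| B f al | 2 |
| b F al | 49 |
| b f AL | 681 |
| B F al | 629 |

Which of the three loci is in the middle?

f

The two most frequent reciprocal classes, B F al and b f AL, are the parental types, so the F1 was B F al / b f AL.
The two rarest classes, B f al and b F AL, are the double crossovers. Comparing them with the parentals, only the f allele has switched, so f is the middle locus and the order is al – f – b.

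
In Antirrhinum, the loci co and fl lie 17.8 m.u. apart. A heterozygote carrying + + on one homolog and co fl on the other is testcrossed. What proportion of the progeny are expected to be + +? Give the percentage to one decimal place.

41.1%

A map distance of 17.8 m.u. corresponds to a recombination frequency of 0.178.
The F1 is + + / co fl, so + + is a parental gamete class with expected frequency (1 − r)/2 = 0.822/2 = 0.4110.
That is 0.4110 = 41.1% of the progeny.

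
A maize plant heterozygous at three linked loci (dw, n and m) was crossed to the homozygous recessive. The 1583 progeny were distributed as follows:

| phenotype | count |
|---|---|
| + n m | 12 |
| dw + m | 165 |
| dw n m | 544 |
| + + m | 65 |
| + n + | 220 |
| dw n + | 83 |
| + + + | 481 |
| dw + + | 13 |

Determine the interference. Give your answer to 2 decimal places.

0.44

The two most frequent reciprocal classes, + + + and dw n m, are the parental types, so the F1 was + + + / dw n m.
The two rarest classes, dw + + and + n m, are the double crossovers. Comparing them with the parentals, only the dw allele has switched, so dw is the middle locus and the order is n – dw – m.
n–dw: (385 + 25)/1583 = 0.2590; dw–m: (148 + 25)/1583 = 0.1093.
Expected DCO frequency = 0.2590 × 0.1093 ≈ 0.02831; observed = 25/1583 ≈ 0.01579.
Coefficient of coincidence = 0.01579/0.02831 ≈ 0.56; interference = 1 − 0.56 = 0.44.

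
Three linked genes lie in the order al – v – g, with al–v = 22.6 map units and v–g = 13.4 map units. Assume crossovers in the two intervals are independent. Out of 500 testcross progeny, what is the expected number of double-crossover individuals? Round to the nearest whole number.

Map distances give recombination frequencies of 0.226 and 0.134 for the two intervals.
With no interference, expected double-crossover frequency = 0.226 × 0.134 = 0.03028.
Expected number = 0.03028 × 500 = 15.14 ≈ 15.

15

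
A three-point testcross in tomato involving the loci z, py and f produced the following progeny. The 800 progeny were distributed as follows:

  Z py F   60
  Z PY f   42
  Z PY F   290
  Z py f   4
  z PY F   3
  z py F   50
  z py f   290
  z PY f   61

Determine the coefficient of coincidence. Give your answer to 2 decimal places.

The two most frequent reciprocal classes, Z PY F and z py f, are the parental types, so the F1 was Z PY F / z py f.
The two rarest classes, z PY F and Z py f, are the double crossovers. Comparing them with the parentals, only the z allele has switched, so z is the middle locus and the order is f – z – py.
f–z: (92 + 7)/800 = 0.1237; z–py: (121 + 7)/800 = 0.1600.
Expected DCO frequency = 0.1237 × 0.1600 ≈ 0.01979; observed = 7/800 ≈ 0.00875.
Coefficient of coincidence = 0.00875/0.01979 ≈ 0.44.

0.44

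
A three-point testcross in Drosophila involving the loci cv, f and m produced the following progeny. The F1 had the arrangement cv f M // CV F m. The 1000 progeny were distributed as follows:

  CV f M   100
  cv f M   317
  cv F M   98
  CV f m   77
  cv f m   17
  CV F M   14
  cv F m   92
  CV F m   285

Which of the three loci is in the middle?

The two rarest classes, cv f m and CV F M, are the double crossovers. Comparing them with the parentals, only the m allele has switched, so m is the middle locus and the order is cv – m – f.

m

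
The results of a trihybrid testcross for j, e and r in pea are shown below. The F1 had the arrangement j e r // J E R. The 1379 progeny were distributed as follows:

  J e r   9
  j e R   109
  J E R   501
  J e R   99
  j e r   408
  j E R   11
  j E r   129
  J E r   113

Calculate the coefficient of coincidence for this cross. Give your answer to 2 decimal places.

0.46

The two rarest classes, J e r and j E R, are the double crossovers. Comparing them with the parentals, only the j allele has switched, so j is the middle locus and the order is r – j – e.
r–j: (222 + 20)/1379 = 0.1755; j–e: (228 + 20)/1379 = 0.1798.
Expected DCO frequency = 0.1755 × 0.1798 ≈ 0.03155; observed = 20/1379 ≈ 0.01450.
Coefficient of coincidence = 0.01450/0.03155 ≈ 0.46.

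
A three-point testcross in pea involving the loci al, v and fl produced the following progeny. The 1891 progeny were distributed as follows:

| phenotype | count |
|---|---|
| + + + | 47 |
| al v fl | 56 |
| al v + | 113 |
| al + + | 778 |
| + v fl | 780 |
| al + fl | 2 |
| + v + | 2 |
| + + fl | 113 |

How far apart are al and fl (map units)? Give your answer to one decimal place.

5.7 map units

The two most frequent reciprocal classes, + v fl and al + +, are the parental types, so the F1 was + v fl / al + +.
The two rarest classes, + v + and al + fl, are the double crossovers. Comparing them with the parentals, only the fl allele has switched, so fl is the middle locus and the order is al – fl – v.
Crossovers in the al–fl interval produce the single-crossover classes al v fl and + + + (56 + 47 = 103) plus the double crossovers (4).
RF(al–fl) = (103 + 4) / 1891 = 107/1891 = 0.0566 → 5.7 map units.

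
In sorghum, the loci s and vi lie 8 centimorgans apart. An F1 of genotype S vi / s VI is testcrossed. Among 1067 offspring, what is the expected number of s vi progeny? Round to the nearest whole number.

A map distance of 8 centimorgans corresponds to a recombination frequency of 0.080.
The F1 is S vi / s VI, so s vi is a recombinant gamete class with expected frequency r/2 = 0.080/2 = 0.0400.
Expected number = 0.0400 × 1067 = 42.68 ≈ 43.

43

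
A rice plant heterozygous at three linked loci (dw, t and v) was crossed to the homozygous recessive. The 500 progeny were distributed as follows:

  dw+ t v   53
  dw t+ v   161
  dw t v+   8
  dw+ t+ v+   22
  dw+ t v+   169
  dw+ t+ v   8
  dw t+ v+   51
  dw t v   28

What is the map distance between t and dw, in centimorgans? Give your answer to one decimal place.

The two most frequent reciprocal classes, dw+ t v+ and dw t+ v, are the parental types, so the F1 was dw+ t v+ / dw t+ v.
The two rarest classes, dw t v+ and dw+ t+ v, are the double crossovers. Comparing them with the parentals, only the dw allele has switched, so dw is the middle locus and the order is v – dw – t.
Crossovers in the dw–t interval produce the single-crossover classes dw+ t+ v+ and dw t v (22 + 28 = 50) plus the double crossovers (16).
RF(dw–t) = (50 + 16) / 500 = 66/500 = 0.1320 → 13.2 centimorgans.

13.2 centimorgans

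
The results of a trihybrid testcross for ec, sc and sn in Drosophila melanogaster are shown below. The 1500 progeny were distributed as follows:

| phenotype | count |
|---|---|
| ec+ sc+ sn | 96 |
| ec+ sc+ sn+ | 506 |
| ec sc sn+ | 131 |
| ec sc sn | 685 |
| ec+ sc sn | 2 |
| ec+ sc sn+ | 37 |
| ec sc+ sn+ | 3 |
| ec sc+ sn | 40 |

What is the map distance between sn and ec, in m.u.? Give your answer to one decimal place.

The two most frequent reciprocal classes, ec sc sn and ec+ sc+ sn+, are the parental types, so the F1 was ec sc sn / ec+ sc+ sn+.
The two rarest classes, ec+ sc sn and ec sc+ sn+, are the double crossovers. Comparing them with the parentals, only the ec allele has switched, so ec is the middle locus and the order is sc – ec – sn.
Crossovers in the ec–sn interval produce the single-crossover classes ec sc sn+ and ec+ sc+ sn (131 + 96 = 227) plus the double crossovers (5).
RF(ec–sn) = (227 + 5) / 1500 = 232/1500 = 0.1547 → 15.5 m.u.

15.5 m.u.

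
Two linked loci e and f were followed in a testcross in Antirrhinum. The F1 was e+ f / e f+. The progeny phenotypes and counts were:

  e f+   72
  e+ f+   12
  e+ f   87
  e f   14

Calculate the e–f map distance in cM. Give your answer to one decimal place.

The recombinant classes are e+ f+ and e f: 12 + 14 = 26.
Recombination frequency = 26/185 = 0.1405 ≈ 14.1%, i.e. 14.1 cM.

14.1 cM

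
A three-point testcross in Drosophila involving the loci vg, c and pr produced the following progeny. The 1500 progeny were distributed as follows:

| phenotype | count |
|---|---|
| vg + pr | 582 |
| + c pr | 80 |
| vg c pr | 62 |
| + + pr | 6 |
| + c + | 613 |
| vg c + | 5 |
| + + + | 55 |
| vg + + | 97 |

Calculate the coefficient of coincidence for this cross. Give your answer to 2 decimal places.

0.69

The two most frequent reciprocal classes, vg + pr and + c +, are the parental types, so the F1 was vg + pr / + c +.
The two rarest classes, + + pr and vg c +, are the double crossovers. Comparing them with the parentals, only the vg allele has switched, so vg is the middle locus and the order is c – vg – pr.
c–vg: (117 + 11)/1500 = 0.0853; vg–pr: (177 + 11)/1500 = 0.1253.
Expected DCO frequency = 0.0853 × 0.1253 ≈ 0.01069; observed = 11/1500 ≈ 0.00733.
Coefficient of coincidence = 0.00733/0.01069 ≈ 0.69.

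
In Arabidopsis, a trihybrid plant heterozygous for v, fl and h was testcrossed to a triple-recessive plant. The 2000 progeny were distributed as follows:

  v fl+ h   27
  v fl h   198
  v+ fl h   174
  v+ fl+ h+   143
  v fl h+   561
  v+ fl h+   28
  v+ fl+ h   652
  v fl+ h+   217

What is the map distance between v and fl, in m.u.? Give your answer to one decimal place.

22.3 m.u.

The two most frequent reciprocal classes, v fl h+ and v+ fl+ h, are the parental types, so the F1 was v fl h+ / v+ fl+ h.
The two rarest classes, v+ fl h+ and v fl+ h, are the double crossovers. Comparing them with the parentals, only the v allele has switched, so v is the middle locus and the order is fl – v – h.
Crossovers in the fl–v interval produce the single-crossover classes v fl+ h+ and v+ fl h (217 + 174 = 391) plus the double crossovers (55).
RF(fl–v) = (391 + 55) / 2000 = 446/2000 = 0.2230 → 22.3 m.u.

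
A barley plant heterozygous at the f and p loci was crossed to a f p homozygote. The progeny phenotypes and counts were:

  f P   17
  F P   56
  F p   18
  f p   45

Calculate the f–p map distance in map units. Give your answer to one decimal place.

25.7 map units

The two most frequent classes, F P (56) and f p (45), are the parental types, so the F1 was F P / f p.
The recombinant classes are F p and f P: 18 + 17 = 35.
Recombination frequency = 35/136 = 0.2574 ≈ 25.7%, i.e. 25.7 map units.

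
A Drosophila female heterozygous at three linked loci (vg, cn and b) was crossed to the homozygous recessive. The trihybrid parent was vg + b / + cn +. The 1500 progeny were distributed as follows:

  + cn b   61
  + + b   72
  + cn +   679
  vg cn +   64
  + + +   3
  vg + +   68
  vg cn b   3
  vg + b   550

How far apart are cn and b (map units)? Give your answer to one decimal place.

The two rarest classes, vg cn b and + + +, are the double crossovers. Comparing them with the parentals, only the cn allele has switched, so cn is the middle locus and the order is vg – cn – b.
Crossovers in the cn–b interval produce the single-crossover classes vg + + and + cn b (68 + 61 = 129) plus the double crossovers (6).
RF(cn–b) = (129 + 6) / 1500 = 135/1500 = 0.0900 → 9.0 map units.

9.0 map units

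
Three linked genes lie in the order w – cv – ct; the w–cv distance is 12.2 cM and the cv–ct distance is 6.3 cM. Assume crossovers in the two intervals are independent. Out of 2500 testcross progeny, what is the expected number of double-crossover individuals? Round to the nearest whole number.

Map distances give recombination frequencies of 0.122 and 0.063 for the two intervals.
With no interference, expected double-crossover frequency = 0.122 × 0.063 = 0.00769.
Expected number = 0.00769 × 2500 = 19.21 ≈ 19.

19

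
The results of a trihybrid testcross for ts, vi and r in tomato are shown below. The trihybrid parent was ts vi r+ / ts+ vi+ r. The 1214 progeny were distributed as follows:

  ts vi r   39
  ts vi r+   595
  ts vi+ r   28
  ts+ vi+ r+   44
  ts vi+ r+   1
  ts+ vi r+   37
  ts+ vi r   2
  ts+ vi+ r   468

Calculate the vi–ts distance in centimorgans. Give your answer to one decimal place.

5.6 centimorgans

The two rarest classes, ts vi+ r+ and ts+ vi r, are the double crossovers. Comparing them with the parentals, only the vi allele has switched, so vi is the middle locus and the order is r – vi – ts.
Crossovers in the vi–ts interval produce the single-crossover classes ts+ vi r+ and ts vi+ r (37 + 28 = 65) plus the double crossovers (3).
RF(vi–ts) = (65 + 3) / 1214 = 68/1214 = 0.0560 → 5.6 centimorgans.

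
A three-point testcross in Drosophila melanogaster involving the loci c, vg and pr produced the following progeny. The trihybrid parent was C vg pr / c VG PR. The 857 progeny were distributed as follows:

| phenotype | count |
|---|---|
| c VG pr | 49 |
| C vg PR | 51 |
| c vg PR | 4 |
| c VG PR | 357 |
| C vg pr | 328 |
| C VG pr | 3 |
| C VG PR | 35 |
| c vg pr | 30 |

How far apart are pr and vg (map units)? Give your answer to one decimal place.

The two rarest classes, C VG pr and c vg PR, are the double crossovers. Comparing them with the parentals, only the vg allele has switched, so vg is the middle locus and the order is c – vg – pr.
Crossovers in the vg–pr interval produce the single-crossover classes C vg PR and c VG pr (51 + 49 = 100) plus the double crossovers (7).
RF(vg–pr) = (100 + 7) / 857 = 107/857 = 0.1249 → 12.5 map units.

12.5 map units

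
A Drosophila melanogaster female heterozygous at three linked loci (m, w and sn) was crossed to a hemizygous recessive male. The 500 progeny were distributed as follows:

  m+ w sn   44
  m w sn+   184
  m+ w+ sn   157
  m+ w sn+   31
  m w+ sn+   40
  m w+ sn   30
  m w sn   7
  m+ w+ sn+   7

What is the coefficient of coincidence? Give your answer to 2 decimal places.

The two most frequent reciprocal classes, m+ w+ sn and m w sn+, are the parental types, so the F1 was m+ w+ sn / m w sn+.
The two rarest classes, m+ w+ sn+ and m w sn, are the double crossovers. Comparing them with the parentals, only the sn allele has switched, so sn is the middle locus and the order is m – sn – w.
m–sn: (61 + 14)/500 = 0.1500; sn–w: (84 + 14)/500 = 0.1960.
Expected DCO frequency = 0.1500 × 0.1960 ≈ 0.02940; observed = 14/500 ≈ 0.02800.
Coefficient of coincidence = 0.02800/0.02940 ≈ 0.95.

0.95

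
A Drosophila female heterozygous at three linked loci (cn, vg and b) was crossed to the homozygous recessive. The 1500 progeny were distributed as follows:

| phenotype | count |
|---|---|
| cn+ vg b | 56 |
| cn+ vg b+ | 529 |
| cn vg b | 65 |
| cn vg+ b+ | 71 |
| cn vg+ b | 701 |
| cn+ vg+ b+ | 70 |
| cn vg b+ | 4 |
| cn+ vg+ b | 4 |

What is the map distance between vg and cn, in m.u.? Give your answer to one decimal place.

The two most frequent reciprocal classes, cn vg+ b and cn+ vg b+, are the parental types, so the F1 was cn vg+ b / cn+ vg b+.
The two rarest classes, cn+ vg+ b and cn vg b+, are the double crossovers. Comparing them with the parentals, only the cn allele has switched, so cn is the middle locus and the order is vg – cn – b.
Crossovers in the vg–cn interval produce the single-crossover classes cn vg b and cn+ vg+ b+ (65 + 70 = 135) plus the double crossovers (8).
RF(vg–cn) = (135 + 8) / 1500 = 143/1500 = 0.0953 → 9.5 m.u.

9.5 m.u.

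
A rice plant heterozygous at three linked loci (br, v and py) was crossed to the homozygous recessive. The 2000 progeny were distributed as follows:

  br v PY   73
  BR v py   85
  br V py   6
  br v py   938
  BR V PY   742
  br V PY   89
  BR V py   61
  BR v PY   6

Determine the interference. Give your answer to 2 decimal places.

0.12

The two most frequent reciprocal classes, BR V PY and br v py, are the parental types, so the F1 was BR V PY / br v py.
The two rarest classes, BR v PY and br V py, are the double crossovers. Comparing them with the parentals, only the v allele has switched, so v is the middle locus and the order is br – v – py.
br–v: (174 + 12)/2000 = 0.0930; v–py: (134 + 12)/2000 = 0.0730.
Expected DCO frequency = 0.0930 × 0.0730 ≈ 0.00679; observed = 12/2000 ≈ 0.00600.
Coefficient of coincidence = 0.00600/0.00679 ≈ 0.88; interference = 1 − 0.88 = 0.12.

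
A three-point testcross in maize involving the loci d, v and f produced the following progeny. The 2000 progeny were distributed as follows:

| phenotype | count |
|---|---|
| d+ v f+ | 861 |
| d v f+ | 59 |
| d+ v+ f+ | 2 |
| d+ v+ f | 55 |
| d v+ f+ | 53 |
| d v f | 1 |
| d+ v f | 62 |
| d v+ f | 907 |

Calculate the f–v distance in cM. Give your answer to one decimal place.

5.9 cM

The two most frequent reciprocal classes, d v+ f and d+ v f+, are the parental types, so the F1 was d v+ f / d+ v f+.
The two rarest classes, d v f and d+ v+ f+, are the double crossovers. Comparing them with the parentals, only the v allele has switched, so v is the middle locus and the order is f – v – d.
Crossovers in the f–v interval produce the single-crossover classes d v+ f+ and d+ v f (53 + 62 = 115) plus the double crossovers (3).
RF(f–v) = (115 + 3) / 2000 = 118/2000 = 0.0590 → 5.9 cM.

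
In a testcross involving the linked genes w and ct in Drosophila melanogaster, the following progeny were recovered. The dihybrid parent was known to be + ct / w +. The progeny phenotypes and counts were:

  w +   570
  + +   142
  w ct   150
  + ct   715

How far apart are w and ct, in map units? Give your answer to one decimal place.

The recombinant classes are + + and w ct: 142 + 150 = 292.
Recombination frequency = 292/1577 = 0.1852 ≈ 18.5%, i.e. 18.5 map units.

18.5 map units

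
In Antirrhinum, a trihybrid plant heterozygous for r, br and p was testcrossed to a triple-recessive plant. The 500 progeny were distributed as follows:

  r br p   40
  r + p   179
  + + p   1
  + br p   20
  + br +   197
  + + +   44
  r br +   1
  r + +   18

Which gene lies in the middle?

The two most frequent reciprocal classes, + br + and r + p, are the parental types, so the F1 was + br + / r + p.
The two rarest classes, r br + and + + p, are the double crossovers. Comparing them with the parentals, only the r allele has switched, so r is the middle locus and the order is br – r – p.

r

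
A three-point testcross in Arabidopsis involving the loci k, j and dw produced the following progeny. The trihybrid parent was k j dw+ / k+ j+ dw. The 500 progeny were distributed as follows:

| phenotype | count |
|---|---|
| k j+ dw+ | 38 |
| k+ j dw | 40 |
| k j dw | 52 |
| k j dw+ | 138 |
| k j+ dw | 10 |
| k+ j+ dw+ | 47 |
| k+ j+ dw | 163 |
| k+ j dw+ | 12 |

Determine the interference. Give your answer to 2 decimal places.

The two rarest classes, k+ j dw+ and k j+ dw, are the double crossovers. Comparing them with the parentals, only the k allele has switched, so k is the middle locus and the order is dw – k – j.
dw–k: (99 + 22)/500 = 0.2420; k–j: (78 + 22)/500 = 0.2000.
Expected DCO frequency = 0.2420 × 0.2000 ≈ 0.04840; observed = 22/500 ≈ 0.04400.
Coefficient of coincidence = 0.04400/0.04840 ≈ 0.91; interference = 1 − 0.91 = 0.09.

0.09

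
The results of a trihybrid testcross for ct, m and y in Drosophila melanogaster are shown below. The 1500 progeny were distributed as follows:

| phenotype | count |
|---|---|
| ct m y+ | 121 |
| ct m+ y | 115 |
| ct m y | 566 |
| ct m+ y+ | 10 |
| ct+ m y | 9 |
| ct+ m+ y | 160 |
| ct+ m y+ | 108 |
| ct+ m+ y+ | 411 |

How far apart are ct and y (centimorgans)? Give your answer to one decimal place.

The two most frequent reciprocal classes, ct+ m+ y+ and ct m y, are the parental types, so the F1 was ct+ m+ y+ / ct m y.
The two rarest classes, ct m+ y+ and ct+ m y, are the double crossovers. Comparing them with the parentals, only the ct allele has switched, so ct is the middle locus and the order is m – ct – y.
Crossovers in the ct–y interval produce the single-crossover classes ct+ m+ y and ct m y+ (160 + 121 = 281) plus the double crossovers (19).
RF(ct–y) = (281 + 19) / 1500 = 300/1500 = 0.2000 → 20.0 centimorgans.

20.0 centimorgans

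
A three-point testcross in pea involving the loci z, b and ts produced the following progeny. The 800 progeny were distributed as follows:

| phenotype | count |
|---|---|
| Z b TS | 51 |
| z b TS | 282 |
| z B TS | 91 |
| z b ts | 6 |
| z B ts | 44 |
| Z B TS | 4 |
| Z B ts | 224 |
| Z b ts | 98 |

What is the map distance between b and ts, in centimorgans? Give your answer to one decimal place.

24.9 centimorgans

The two most frequent reciprocal classes, z b TS and Z B ts, are the parental types, so the F1 was z b TS / Z B ts.
The two rarest classes, z b ts and Z B TS, are the double crossovers. Comparing them with the parentals, only the ts allele has switched, so ts is the middle locus and the order is b – ts – z.
Crossovers in the b–ts interval produce the single-crossover classes z B TS and Z b ts (91 + 98 = 189) plus the double crossovers (10).
RF(b–ts) = (189 + 10) / 800 = 199/800 = 0.2487 → 24.9 centimorgans.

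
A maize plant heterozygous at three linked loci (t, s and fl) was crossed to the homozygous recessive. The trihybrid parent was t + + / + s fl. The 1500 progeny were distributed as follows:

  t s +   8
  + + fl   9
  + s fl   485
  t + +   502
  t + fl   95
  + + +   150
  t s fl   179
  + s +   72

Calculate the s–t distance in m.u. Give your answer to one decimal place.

23.1 m.u.

The two rarest classes, t s + and + + fl, are the double crossovers. Comparing them with the parentals, only the s allele has switched, so s is the middle locus and the order is fl – s – t.
Crossovers in the s–t interval produce the single-crossover classes + + + and t s fl (150 + 179 = 329) plus the double crossovers (17).
RF(s–t) = (329 + 17) / 1500 = 346/1500 = 0.2307 → 23.1 m.u.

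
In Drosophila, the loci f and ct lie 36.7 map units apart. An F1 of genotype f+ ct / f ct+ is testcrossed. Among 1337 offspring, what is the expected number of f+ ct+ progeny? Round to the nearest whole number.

A map distance of 36.7 map units corresponds to a recombination frequency of 0.367.
The F1 is f+ ct / f ct+, so f+ ct+ is a recombinant gamete class with expected frequency r/2 = 0.367/2 = 0.1835.
Expected number = 0.1835 × 1337 = 245.34 ≈ 245.

245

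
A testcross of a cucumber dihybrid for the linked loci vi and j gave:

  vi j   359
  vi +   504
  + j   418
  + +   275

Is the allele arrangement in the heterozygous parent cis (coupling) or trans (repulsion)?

The two most frequent classes are + j (418) and vi + (504); these are the parental (non-recombinant) types.
So the F1 carried + j on one chromosome and vi + on the other — the recessive alleles are on opposite chromosomes (trans / repulsion).

trans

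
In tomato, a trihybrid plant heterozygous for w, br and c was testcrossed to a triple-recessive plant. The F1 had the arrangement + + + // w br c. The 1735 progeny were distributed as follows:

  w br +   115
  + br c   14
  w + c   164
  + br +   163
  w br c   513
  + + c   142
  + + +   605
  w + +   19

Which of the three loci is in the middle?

The two rarest classes, w + + and + br c, are the double crossovers. Comparing them with the parentals, only the w allele has switched, so w is the middle locus and the order is br – w – c.

w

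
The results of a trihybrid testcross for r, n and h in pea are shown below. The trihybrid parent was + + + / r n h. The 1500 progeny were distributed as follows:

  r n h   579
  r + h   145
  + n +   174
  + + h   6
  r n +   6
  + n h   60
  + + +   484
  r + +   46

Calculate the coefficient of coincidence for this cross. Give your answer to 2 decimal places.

The two rarest classes, + + h and r n +, are the double crossovers. Comparing them with the parentals, only the h allele has switched, so h is the middle locus and the order is r – h – n.
r–h: (106 + 12)/1500 = 0.0787; h–n: (319 + 12)/1500 = 0.2207.
Expected DCO frequency = 0.0787 × 0.2207 ≈ 0.01737; observed = 12/1500 ≈ 0.00800.
Coefficient of coincidence = 0.00800/0.01737 ≈ 0.46.

0.46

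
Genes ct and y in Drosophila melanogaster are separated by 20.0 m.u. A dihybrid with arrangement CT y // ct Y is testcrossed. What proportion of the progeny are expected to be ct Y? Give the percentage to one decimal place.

40.0%

A map distance of 20.0 m.u. corresponds to a recombination frequency of 0.200.
The F1 is CT y / ct Y, so ct Y is a parental gamete class with expected frequency (1 − r)/2 = 0.800/2 = 0.4000.
That is 0.4000 = 40.0% of the progeny.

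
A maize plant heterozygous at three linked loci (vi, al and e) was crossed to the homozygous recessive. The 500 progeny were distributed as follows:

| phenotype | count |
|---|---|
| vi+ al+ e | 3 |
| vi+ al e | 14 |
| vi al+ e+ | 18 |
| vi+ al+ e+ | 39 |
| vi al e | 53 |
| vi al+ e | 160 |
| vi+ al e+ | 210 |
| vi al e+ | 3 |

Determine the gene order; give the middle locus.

vi

The two most frequent reciprocal classes, vi al+ e and vi+ al e+, are the parental types, so the F1 was vi al+ e / vi+ al e+.
The two rarest classes, vi+ al+ e and vi al e+, are the double crossovers. Comparing them with the parentals, only the vi allele has switched, so vi is the middle locus and the order is e – vi – al.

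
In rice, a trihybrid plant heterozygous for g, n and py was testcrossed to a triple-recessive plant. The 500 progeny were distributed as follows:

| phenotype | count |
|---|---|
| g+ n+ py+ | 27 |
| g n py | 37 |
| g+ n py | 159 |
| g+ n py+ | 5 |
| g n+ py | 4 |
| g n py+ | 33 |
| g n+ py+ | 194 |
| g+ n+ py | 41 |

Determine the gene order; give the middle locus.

The two most frequent reciprocal classes, g n+ py+ and g+ n py, are the parental types, so the F1 was g n+ py+ / g+ n py.
The two rarest classes, g n+ py and g+ n py+, are the double crossovers. Comparing them with the parentals, only the py allele has switched, so py is the middle locus and the order is g – py – n.

py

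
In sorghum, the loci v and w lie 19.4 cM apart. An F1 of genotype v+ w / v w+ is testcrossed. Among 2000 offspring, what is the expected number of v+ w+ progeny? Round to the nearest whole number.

194

A map distance of 19.4 cM corresponds to a recombination frequency of 0.194.
The F1 is v+ w / v w+, so v+ w+ is a recombinant gamete class with expected frequency r/2 = 0.194/2 = 0.0970.
Expected number = 0.0970 × 2000 = 194.00 ≈ 194.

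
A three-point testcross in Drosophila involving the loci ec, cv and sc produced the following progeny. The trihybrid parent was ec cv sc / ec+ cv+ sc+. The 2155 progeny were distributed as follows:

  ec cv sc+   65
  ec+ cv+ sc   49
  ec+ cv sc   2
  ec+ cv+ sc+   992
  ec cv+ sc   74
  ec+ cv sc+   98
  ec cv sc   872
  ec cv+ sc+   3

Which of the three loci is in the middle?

The two rarest classes, ec+ cv sc and ec cv+ sc+, are the double crossovers. Comparing them with the parentals, only the ec allele has switched, so ec is the middle locus and the order is cv – ec – sc.

ec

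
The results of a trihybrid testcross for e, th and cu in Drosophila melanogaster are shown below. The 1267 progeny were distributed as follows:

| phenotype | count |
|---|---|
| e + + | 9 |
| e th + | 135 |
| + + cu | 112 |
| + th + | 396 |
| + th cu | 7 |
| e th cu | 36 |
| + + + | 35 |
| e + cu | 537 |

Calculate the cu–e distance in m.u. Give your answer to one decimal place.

The two most frequent reciprocal classes, + th + and e + cu, are the parental types, so the F1 was + th + / e + cu.
The two rarest classes, + th cu and e + +, are the double crossovers. Comparing them with the parentals, only the cu allele has switched, so cu is the middle locus and the order is e – cu – th.
Crossovers in the e–cu interval produce the single-crossover classes e th + and + + cu (135 + 112 = 247) plus the double crossovers (16).
RF(e–cu) = (247 + 16) / 1267 = 263/1267 = 0.2076 → 20.8 m.u.

20.8 m.u.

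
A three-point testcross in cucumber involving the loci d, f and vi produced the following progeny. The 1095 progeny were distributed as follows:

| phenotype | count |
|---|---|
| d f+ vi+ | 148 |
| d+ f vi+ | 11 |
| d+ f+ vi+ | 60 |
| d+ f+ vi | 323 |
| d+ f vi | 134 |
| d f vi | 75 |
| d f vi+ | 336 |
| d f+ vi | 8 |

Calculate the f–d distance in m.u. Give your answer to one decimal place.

The two most frequent reciprocal classes, d f vi+ and d+ f+ vi, are the parental types, so the F1 was d f vi+ / d+ f+ vi.
The two rarest classes, d+ f vi+ and d f+ vi, are the double crossovers. Comparing them with the parentals, only the d allele has switched, so d is the middle locus and the order is vi – d – f.
Crossovers in the d–f interval produce the single-crossover classes d f+ vi+ and d+ f vi (148 + 134 = 282) plus the double crossovers (19).
RF(d–f) = (282 + 19) / 1095 = 301/1095 = 0.2749 → 27.5 m.u.

27.5 m.u.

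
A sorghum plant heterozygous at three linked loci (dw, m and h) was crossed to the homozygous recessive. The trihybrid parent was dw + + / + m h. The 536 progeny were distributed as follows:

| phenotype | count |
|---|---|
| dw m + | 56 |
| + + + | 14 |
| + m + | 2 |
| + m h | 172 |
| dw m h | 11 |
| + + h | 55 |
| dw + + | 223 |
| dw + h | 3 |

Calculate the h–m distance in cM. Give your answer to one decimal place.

21.6 cM

The two rarest classes, dw + h and + m +, are the double crossovers. Comparing them with the parentals, only the h allele has switched, so h is the middle locus and the order is dw – h – m.
Crossovers in the h–m interval produce the single-crossover classes dw m + and + + h (56 + 55 = 111) plus the double crossovers (5).
RF(h–m) = (111 + 5) / 536 = 116/536 = 0.2164 → 21.6 cM.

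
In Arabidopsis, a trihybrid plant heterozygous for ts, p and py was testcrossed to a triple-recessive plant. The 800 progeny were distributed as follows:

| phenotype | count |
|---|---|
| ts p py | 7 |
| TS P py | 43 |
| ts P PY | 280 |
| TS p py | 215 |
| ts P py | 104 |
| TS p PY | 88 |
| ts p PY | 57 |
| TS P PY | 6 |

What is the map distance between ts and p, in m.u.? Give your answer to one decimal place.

14.1 m.u.

The two most frequent reciprocal classes, TS p py and ts P PY, are the parental types, so the F1 was TS p py / ts P PY.
The two rarest classes, ts p py and TS P PY, are the double crossovers. Comparing them with the parentals, only the ts allele has switched, so ts is the middle locus and the order is py – ts – p.
Crossovers in the ts–p interval produce the single-crossover classes TS P py and ts p PY (43 + 57 = 100) plus the double crossovers (13).
RF(ts–p) = (100 + 13) / 800 = 113/800 = 0.1412 → 14.1 m.u.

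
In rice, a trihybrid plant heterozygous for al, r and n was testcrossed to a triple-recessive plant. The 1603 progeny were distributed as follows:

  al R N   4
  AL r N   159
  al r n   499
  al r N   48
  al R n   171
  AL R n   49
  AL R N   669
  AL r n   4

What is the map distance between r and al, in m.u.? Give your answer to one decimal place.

The two most frequent reciprocal classes, AL R N and al r n, are the parental types, so the F1 was AL R N / al r n.
The two rarest classes, al R N and AL r n, are the double crossovers. Comparing them with the parentals, only the al allele has switched, so al is the middle locus and the order is n – al – r.
Crossovers in the al–r interval produce the single-crossover classes AL r N and al R n (159 + 171 = 330) plus the double crossovers (8).
RF(al–r) = (330 + 8) / 1603 = 338/1603 = 0.2109 → 21.1 m.u.

21.1 m.u.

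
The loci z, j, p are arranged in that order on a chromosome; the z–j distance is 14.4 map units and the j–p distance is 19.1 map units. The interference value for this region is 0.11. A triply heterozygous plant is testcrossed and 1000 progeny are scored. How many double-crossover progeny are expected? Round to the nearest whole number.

24

Map distances give recombination frequencies of 0.144 and 0.191 for the two intervals.
With interference 0.11 (so coincidence = 0.89), expected double-crossover frequency = 0.144 × 0.191 × 0.89 = 0.02448.
Expected number = 0.02448 × 1000 = 24.48 ≈ 24.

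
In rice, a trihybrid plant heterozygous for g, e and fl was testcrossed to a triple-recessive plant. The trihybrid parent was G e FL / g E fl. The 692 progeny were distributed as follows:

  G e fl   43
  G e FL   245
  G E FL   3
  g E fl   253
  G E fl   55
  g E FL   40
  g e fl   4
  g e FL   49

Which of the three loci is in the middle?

The two rarest classes, G E FL and g e fl, are the double crossovers. Comparing them with the parentals, only the e allele has switched, so e is the middle locus and the order is g – e – fl.

e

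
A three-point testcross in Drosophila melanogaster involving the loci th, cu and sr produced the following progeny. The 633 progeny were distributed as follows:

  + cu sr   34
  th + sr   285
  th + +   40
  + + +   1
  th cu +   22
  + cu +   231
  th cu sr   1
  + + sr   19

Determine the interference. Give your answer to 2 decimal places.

The two most frequent reciprocal classes, th + sr and + cu +, are the parental types, so the F1 was th + sr / + cu +.
The two rarest classes, th cu sr and + + +, are the double crossovers. Comparing them with the parentals, only the cu allele has switched, so cu is the middle locus and the order is th – cu – sr.
th–cu: (41 + 2)/633 = 0.0679; cu–sr: (74 + 2)/633 = 0.1201.
Expected DCO frequency = 0.0679 × 0.1201 ≈ 0.00815; observed = 2/633 ≈ 0.00316.
Coefficient of coincidence = 0.00316/0.00815 ≈ 0.39; interference = 1 − 0.39 = 0.61.

0.61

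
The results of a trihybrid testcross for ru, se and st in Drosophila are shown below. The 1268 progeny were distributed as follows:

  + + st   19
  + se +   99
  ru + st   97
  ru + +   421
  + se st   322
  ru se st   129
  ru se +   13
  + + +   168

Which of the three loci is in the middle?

The two most frequent reciprocal classes, + se st and ru + +, are the parental types, so the F1 was + se st / ru + +.
The two rarest classes, + + st and ru se +, are the double crossovers. Comparing them with the parentals, only the se allele has switched, so se is the middle locus and the order is ru – se – st.

se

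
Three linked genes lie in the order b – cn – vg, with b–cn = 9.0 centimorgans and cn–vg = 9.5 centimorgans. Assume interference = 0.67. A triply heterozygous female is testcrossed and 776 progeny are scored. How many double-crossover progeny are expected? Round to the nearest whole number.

Map distances give recombination frequencies of 0.090 and 0.095 for the two intervals.
With interference 0.67 (so coincidence = 0.33), expected double-crossover frequency = 0.090 × 0.095 × 0.33 = 0.00282.
Expected number = 0.00282 × 776 = 2.19 ≈ 2.

2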